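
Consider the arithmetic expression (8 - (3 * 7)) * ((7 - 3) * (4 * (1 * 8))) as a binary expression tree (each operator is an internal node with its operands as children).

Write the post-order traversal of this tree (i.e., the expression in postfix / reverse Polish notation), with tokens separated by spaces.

Post-order on an expression tree gives postfix notation: for each operator, emit left operand, right operand, then the operator.

8 3 7 * - 7 3 - 4 1 8 * * * *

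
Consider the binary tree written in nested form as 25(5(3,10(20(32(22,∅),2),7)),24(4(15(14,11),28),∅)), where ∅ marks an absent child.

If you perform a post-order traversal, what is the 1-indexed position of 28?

Post-order visits the left subtree, then the right subtree, then the node.
At 25: go left to 5.
  At 5: go left to 3.
    3 is a leaf — visit 3.
  At 5: go right to 10.
    At 10: go left to 20.
      At 20: go left to 32.
        At 32: go left to 22.
          22 is a leaf — visit 22.
        At 32: no right child.
        Visit 32.
      At 20: go right to 2.
        2 is a leaf — visit 2.
      Visit 20.
    At 10: go right to 7.
      7 is a leaf — visit 7.
    Visit 10.
  Visit 5.
At 25: go right to 24.
  At 24: go left to 4.
    At 4: go left to 15.
      At 15: go left to 14.
        14 is a leaf — visit 14.
      At 15: go right to 11.
        11 is a leaf — visit 11.
      Visit 15.
    At 4: go right to 28.
      28 is a leaf — visit 28.
    Visit 4.
  At 24: no right child.
  Visit 24.
Visit 25.
Full post-order sequence: 3, 22, 32, 2, 20, 7, 10, 5, 14, 11, 15, 28, 4, 24, 25.

12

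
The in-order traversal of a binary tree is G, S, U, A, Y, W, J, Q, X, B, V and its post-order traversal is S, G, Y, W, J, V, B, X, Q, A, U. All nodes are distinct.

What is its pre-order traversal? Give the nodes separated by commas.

The last element of post-order is the root; it splits in-order into left and right subtrees.
Root U: left subtree has 2 nodes {G, S}, right has 8 {A, Y, W, J, Q, X, B, V}.
  Root G: left subtree has 0 nodes { }, right has 1 {S}.
  Root A: left subtree has 0 nodes { }, right has 7 {Y, W, J, Q, X, B, V}.
    Root Q: left subtree has 3 nodes {Y, W, J}, right has 3 {X, B, V}.
      Root J: left subtree has 2 nodes {Y, W}, right has 0 { }.
        Root W: left subtree has 1 node {Y}, right has 0 { }.
      Root X: left subtree has 0 nodes { }, right has 2 {B, V}.
        Root B: left subtree has 0 nodes { }, right has 1 {V}.

U, G, S, A, Q, J, W, Y, X, B, V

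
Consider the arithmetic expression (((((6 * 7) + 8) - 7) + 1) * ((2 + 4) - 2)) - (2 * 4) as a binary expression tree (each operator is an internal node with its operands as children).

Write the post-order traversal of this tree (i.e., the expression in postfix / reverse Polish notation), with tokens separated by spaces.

6 7 * 8 + 7 - 1 + 2 4 + 2 - * 2 4 * -

Post-order on an expression tree gives postfix notation: for each operator, emit left operand, right operand, then the operator.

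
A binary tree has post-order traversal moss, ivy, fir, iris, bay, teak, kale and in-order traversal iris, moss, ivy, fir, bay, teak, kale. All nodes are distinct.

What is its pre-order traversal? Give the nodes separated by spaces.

The last element of post-order is the root; it splits in-order into left and right subtrees.
Root kale: left subtree has 6 nodes {iris, moss, ivy, fir, bay, teak}, right has 0 { }.
  Root teak: left subtree has 5 nodes {iris, moss, ivy, fir, bay}, right has 0 { }.
    Root bay: left subtree has 4 nodes {iris, moss, ivy, fir}, right has 0 { }.
      Root iris: left subtree has 0 nodes { }, right has 3 {moss, ivy, fir}.
        Root fir: left subtree has 2 nodes {moss, ivy}, right has 0 { }.
          Root ivy: left subtree has 1 node {moss}, right has 0 { }.

kale teak bay iris fir ivy moss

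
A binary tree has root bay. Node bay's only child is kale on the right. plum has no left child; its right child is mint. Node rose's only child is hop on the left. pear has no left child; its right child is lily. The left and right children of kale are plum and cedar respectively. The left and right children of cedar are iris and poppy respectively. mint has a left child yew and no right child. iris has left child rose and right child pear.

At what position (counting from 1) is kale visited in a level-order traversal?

2

Level-order visits nodes level by level from the root, left to right within each level.
Level 0: bay
Level 1: kale
Level 2: plum, cedar
Level 3: mint, iris, poppy
Level 4: yew, rose, pear
Level 5: hop, lily
Full level-order sequence: bay, kale, plum, cedar, mint, iris, poppy, yew, rose, pear, hop, lily.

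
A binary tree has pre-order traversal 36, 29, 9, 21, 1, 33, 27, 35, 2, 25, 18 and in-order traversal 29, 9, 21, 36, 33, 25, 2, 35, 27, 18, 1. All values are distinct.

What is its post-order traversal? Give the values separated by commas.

The first element of pre-order is the root; it splits in-order into left and right subtrees.
Root 36: left subtree has 3 nodes {29, 9, 21}, right has 7 {33, 25, 2, 35, 27, 18, 1}.
  Root 29: left subtree has 0 nodes { }, right has 2 {9, 21}.
    Root 9: left subtree has 0 nodes { }, right has 1 {21}.
  Root 1: left subtree has 6 nodes {33, 25, 2, 35, 27, 18}, right has 0 { }.
    Root 33: left subtree has 0 nodes { }, right has 5 {25, 2, 35, 27, 18}.
      Root 27: left subtree has 3 nodes {25, 2, 35}, right has 1 {18}.
        Root 35: left subtree has 2 nodes {25, 2}, right has 0 { }.
          Root 2: left subtree has 1 node {25}, right has 0 { }.

21, 9, 29, 25, 2, 35, 18, 27, 33, 1, 36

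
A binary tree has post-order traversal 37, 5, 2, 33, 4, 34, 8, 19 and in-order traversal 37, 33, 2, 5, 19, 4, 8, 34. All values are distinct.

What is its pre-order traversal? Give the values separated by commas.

The last element of post-order is the root; it splits in-order into left and right subtrees.
Root 19: left subtree has 4 nodes {37, 33, 2, 5}, right has 3 {4, 8, 34}.
  Root 33: left subtree has 1 node {37}, right has 2 {2, 5}.
    Root 2: left subtree has 0 nodes { }, right has 1 {5}.
  Root 8: left subtree has 1 node {4}, right has 1 {34}.

19, 33, 37, 2, 5, 8, 4, 34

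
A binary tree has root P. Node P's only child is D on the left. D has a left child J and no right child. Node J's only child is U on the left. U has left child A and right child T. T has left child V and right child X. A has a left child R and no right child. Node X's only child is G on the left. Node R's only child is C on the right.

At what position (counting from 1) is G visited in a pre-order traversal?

11

Pre-order visits the node, then its left subtree, then its right subtree.
Visit P.
At P: go left to D.
  Visit D.
  At D: go left to J.
    Visit J.
    At J: go left to U.
      Visit U.
      At U: go left to A.
        Visit A.
        At A: go left to R.
          Visit R.
          At R: no left child.
          At R: go right to C.
            C is a leaf — visit C.
        At A: no right child.
      At U: go right to T.
        Visit T.
        At T: go left to V.
          V is a leaf — visit V.
        At T: go right to X.
          Visit X.
          At X: go left to G.
            G is a leaf — visit G.
          At X: no right child.
    At J: no right child.
  At D: no right child.
At P: no right child.
Full pre-order sequence: P, D, J, U, A, R, C, T, V, X, G.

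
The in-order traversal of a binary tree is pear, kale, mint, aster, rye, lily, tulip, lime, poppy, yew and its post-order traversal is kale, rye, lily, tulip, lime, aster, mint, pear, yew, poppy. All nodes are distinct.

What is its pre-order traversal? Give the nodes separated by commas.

poppy, pear, mint, kale, aster, lime, tulip, lily, rye, yew

The last element of post-order is the root; it splits in-order into left and right subtrees.
Root poppy: left subtree has 8 nodes {pear, kale, mint, aster, rye, lily, tulip, lime}, right has 1 {yew}.
  Root pear: left subtree has 0 nodes { }, right has 7 {kale, mint, aster, rye, lily, tulip, lime}.
    Root mint: left subtree has 1 node {kale}, right has 5 {aster, rye, lily, tulip, lime}.
      Root aster: left subtree has 0 nodes { }, right has 4 {rye, lily, tulip, lime}.
        Root lime: left subtree has 3 nodes {rye, lily, tulip}, right has 0 { }.
          Root tulip: left subtree has 2 nodes {rye, lily}, right has 0 { }.
            Root lily: left subtree has 1 node {rye}, right has 0 { }.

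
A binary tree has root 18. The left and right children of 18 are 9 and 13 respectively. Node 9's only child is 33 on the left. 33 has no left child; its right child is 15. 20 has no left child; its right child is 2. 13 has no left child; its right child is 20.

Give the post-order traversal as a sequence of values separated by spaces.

15 33 9 2 20 13 18

Post-order visits the left subtree, then the right subtree, then the node.
At 18: go left to 9.
  At 9: go left to 33.
    At 33: no left child.
    At 33: go right to 15.
      15 is a leaf — visit 15.
    Visit 33.
  At 9: no right child.
  Visit 9.
At 18: go right to 13.
  At 13: no left child.
  At 13: go right to 20.
    At 20: no left child.
    At 20: go right to 2.
      2 is a leaf — visit 2.
    Visit 20.
  Visit 13.
Visit 18.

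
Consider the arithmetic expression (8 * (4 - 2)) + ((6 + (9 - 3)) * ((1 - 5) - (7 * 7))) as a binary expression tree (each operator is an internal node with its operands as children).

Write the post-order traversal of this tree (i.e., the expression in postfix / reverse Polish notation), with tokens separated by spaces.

Post-order on an expression tree gives postfix notation: for each operator, emit left operand, right operand, then the operator.

8 4 2 - * 6 9 3 - + 1 5 - 7 7 * - * +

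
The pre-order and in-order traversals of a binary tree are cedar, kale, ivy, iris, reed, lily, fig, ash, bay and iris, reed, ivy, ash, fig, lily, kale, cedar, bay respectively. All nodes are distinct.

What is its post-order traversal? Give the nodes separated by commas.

reed, iris, ash, fig, lily, ivy, kale, bay, cedar

The first element of pre-order is the root; it splits in-order into left and right subtrees.
Root cedar: left subtree has 7 nodes {iris, reed, ivy, ash, fig, lily, kale}, right has 1 {bay}.
  Root kale: left subtree has 6 nodes {iris, reed, ivy, ash, fig, lily}, right has 0 { }.
    Root ivy: left subtree has 2 nodes {iris, reed}, right has 3 {ash, fig, lily}.
      Root iris: left subtree has 0 nodes { }, right has 1 {reed}.
      Root lily: left subtree has 2 nodes {ash, fig}, right has 0 { }.
        Root fig: left subtree has 1 node {ash}, right has 0 { }.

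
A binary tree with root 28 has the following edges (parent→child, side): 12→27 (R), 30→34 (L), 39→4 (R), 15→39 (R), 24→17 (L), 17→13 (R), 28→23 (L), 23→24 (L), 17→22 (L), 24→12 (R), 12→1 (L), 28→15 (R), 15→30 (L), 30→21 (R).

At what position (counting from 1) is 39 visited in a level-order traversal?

Level-order visits nodes level by level from the root, left to right within each level.
Level 0: 28
Level 1: 23, 15
Level 2: 24, 30, 39
Level 3: 17, 12, 34, 21, 4
Level 4: 22, 13, 1, 27
Full level-order sequence: 28, 23, 15, 24, 30, 39, 17, 12, 34, 21, 4, 22, 13, 1, 27.

6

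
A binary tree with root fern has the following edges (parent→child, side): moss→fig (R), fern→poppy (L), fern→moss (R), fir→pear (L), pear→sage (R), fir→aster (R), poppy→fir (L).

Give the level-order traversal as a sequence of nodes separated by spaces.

fern poppy moss fir fig pear aster sage

Level-order visits nodes level by level from the root, left to right within each level.
Level 0: fern
Level 1: poppy, moss
Level 2: fir, fig
Level 3: pear, aster
Level 4: sage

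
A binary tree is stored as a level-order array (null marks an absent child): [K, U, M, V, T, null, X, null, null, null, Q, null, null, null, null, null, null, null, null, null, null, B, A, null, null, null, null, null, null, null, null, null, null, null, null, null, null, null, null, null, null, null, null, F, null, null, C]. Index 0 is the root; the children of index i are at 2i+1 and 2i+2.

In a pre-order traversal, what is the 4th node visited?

T

Pre-order visits the node, then its left subtree, then its right subtree.
Visit K.
At K: go left to U.
  Visit U.
  At U: go left to V.
    V is a leaf — visit V.
  At U: go right to T.
    Visit T.
    At T: no left child.
    At T: go right to Q.
      Visit Q.
      At Q: go left to B.
        Visit B.
        At B: go left to F.
          F is a leaf — visit F.
        At B: no right child.
      At Q: go right to A.
        Visit A.
        At A: no left child.
        At A: go right to C.
          C is a leaf — visit C.
At K: go right to M.
  Visit M.
  At M: no left child.
  At M: go right to X.
    X is a leaf — visit X.
Full pre-order sequence: K, U, V, T, Q, B, F, A, C, M, X.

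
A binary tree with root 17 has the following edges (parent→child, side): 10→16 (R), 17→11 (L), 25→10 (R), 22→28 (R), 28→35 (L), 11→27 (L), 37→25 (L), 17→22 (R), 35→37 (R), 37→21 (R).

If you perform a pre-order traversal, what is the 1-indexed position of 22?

4

Pre-order visits the node, then its left subtree, then its right subtree.
Visit 17.
At 17: go left to 11.
  Visit 11.
  At 11: go left to 27.
    27 is a leaf — visit 27.
  At 11: no right child.
At 17: go right to 22.
  Visit 22.
  At 22: no left child.
  At 22: go right to 28.
    Visit 28.
    At 28: go left to 35.
      Visit 35.
      At 35: no left child.
      At 35: go right to 37.
        Visit 37.
        At 37: go left to 25.
          Visit 25.
          At 25: no left child.
          At 25: go right to 10.
            Visit 10.
            At 10: no left child.
            At 10: go right to 16.
              16 is a leaf — visit 16.
        At 37: go right to 21.
          21 is a leaf — visit 21.
    At 28: no right child.
Full pre-order sequence: 17, 11, 27, 22, 28, 35, 37, 25, 10, 16, 21.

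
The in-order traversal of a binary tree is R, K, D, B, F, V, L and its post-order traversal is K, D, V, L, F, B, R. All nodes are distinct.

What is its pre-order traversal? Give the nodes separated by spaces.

R B D K F L V

The last element of post-order is the root; it splits in-order into left and right subtrees.
Root R: left subtree has 0 nodes { }, right has 6 {K, D, B, F, V, L}.
  Root B: left subtree has 2 nodes {K, D}, right has 3 {F, V, L}.
    Root D: left subtree has 1 node {K}, right has 0 { }.
    Root F: left subtree has 0 nodes { }, right has 2 {V, L}.
      Root L: left subtree has 1 node {V}, right has 0 { }.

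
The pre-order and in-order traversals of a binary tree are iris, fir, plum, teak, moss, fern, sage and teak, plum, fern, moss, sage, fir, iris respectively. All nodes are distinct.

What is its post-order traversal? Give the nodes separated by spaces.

The first element of pre-order is the root; it splits in-order into left and right subtrees.
Root iris: left subtree has 6 nodes {teak, plum, fern, moss, sage, fir}, right has 0 { }.
  Root fir: left subtree has 5 nodes {teak, plum, fern, moss, sage}, right has 0 { }.
    Root plum: left subtree has 1 node {teak}, right has 3 {fern, moss, sage}.
      Root moss: left subtree has 1 node {fern}, right has 1 {sage}.

teak fern sage moss plum fir iris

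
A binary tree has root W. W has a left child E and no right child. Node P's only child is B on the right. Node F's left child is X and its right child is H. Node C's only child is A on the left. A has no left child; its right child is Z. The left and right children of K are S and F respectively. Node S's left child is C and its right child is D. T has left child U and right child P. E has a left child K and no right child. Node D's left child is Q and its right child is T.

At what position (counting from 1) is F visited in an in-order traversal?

In-order visits the left subtree, then the node, then the right subtree.
At W: go left to E.
  At E: go left to K.
    At K: go left to S.
      At S: go left to C.
        At C: go left to A.
          At A: no left child.
          Visit A.
          At A: go right to Z.
            Z is a leaf — visit Z.
        Visit C.
        At C: no right child.
      Visit S.
      At S: go right to D.
        At D: go left to Q.
          Q is a leaf — visit Q.
        Visit D.
        At D: go right to T.
          At T: go left to U.
            U is a leaf — visit U.
          Visit T.
          At T: go right to P.
            At P: no left child.
            Visit P.
            At P: go right to B.
              B is a leaf — visit B.
    Visit K.
    At K: go right to F.
      At F: go left to X.
        X is a leaf — visit X.
      Visit F.
      At F: go right to H.
        H is a leaf — visit H.
  Visit E.
  At E: no right child.
Visit W.
At W: no right child.
Full in-order sequence: A, Z, C, S, Q, D, U, T, P, B, K, X, F, H, E, W.

13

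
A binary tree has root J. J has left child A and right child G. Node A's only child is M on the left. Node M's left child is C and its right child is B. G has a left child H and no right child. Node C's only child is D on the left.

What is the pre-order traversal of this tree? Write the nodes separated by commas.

Pre-order visits the node, then its left subtree, then its right subtree.
Visit J.
At J: go left to A.
  Visit A.
  At A: go left to M.
    Visit M.
    At M: go left to C.
      Visit C.
      At C: go left to D.
        D is a leaf — visit D.
      At C: no right child.
    At M: go right to B.
      B is a leaf — visit B.
  At A: no right child.
At J: go right to G.
  Visit G.
  At G: go left to H.
    H is a leaf — visit H.
  At G: no right child.

J, A, M, C, D, B, G, H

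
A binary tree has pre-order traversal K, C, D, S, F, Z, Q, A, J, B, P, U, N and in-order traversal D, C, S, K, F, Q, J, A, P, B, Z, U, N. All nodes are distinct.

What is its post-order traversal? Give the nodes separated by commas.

The first element of pre-order is the root; it splits in-order into left and right subtrees.
Root K: left subtree has 3 nodes {D, C, S}, right has 9 {F, Q, J, A, P, B, Z, U, N}.
  Root C: left subtree has 1 node {D}, right has 1 {S}.
  Root F: left subtree has 0 nodes { }, right has 8 {Q, J, A, P, B, Z, U, N}.
    Root Z: left subtree has 5 nodes {Q, J, A, P, B}, right has 2 {U, N}.
      Root Q: left subtree has 0 nodes { }, right has 4 {J, A, P, B}.
        Root A: left subtree has 1 node {J}, right has 2 {P, B}.
          Root B: left subtree has 1 node {P}, right has 0 { }.
      Root U: left subtree has 0 nodes { }, right has 1 {N}.

D, S, C, J, P, B, A, Q, N, U, Z, F, K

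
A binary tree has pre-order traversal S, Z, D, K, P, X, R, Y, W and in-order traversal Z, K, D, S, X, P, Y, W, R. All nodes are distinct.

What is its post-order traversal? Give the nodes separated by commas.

The first element of pre-order is the root; it splits in-order into left and right subtrees.
Root S: left subtree has 3 nodes {Z, K, D}, right has 5 {X, P, Y, W, R}.
  Root Z: left subtree has 0 nodes { }, right has 2 {K, D}.
    Root D: left subtree has 1 node {K}, right has 0 { }.
  Root P: left subtree has 1 node {X}, right has 3 {Y, W, R}.
    Root R: left subtree has 2 nodes {Y, W}, right has 0 { }.
      Root Y: left subtree has 0 nodes { }, right has 1 {W}.

K, D, Z, X, W, Y, R, P, S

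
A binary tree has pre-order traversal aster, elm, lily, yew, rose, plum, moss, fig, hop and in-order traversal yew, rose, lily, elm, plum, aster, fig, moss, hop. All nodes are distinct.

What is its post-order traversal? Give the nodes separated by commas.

The first element of pre-order is the root; it splits in-order into left and right subtrees.
Root aster: left subtree has 5 nodes {yew, rose, lily, elm, plum}, right has 3 {fig, moss, hop}.
  Root elm: left subtree has 3 nodes {yew, rose, lily}, right has 1 {plum}.
    Root lily: left subtree has 2 nodes {yew, rose}, right has 0 { }.
      Root yew: left subtree has 0 nodes { }, right has 1 {rose}.
  Root moss: left subtree has 1 node {fig}, right has 1 {hop}.

rose, yew, lily, plum, elm, fig, hop, moss, aster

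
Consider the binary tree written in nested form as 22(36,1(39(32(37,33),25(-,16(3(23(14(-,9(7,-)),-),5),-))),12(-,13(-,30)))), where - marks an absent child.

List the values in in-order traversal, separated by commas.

In-order visits the left subtree, then the node, then the right subtree.
At 22: go left to 36.
  36 is a leaf — visit 36.
Visit 22.
At 22: go right to 1.
  At 1: go left to 39.
    At 39: go left to 32.
      At 32: go left to 37.
        37 is a leaf — visit 37.
      Visit 32.
      At 32: go right to 33.
        33 is a leaf — visit 33.
    Visit 39.
    At 39: go right to 25.
      At 25: no left child.
      Visit 25.
      At 25: go right to 16.
        At 16: go left to 3.
          At 3: go left to 23.
            At 23: go left to 14.
              At 14: no left child.
              Visit 14.
              At 14: go right to 9.
                At 9: go left to 7.
                  7 is a leaf — visit 7.
                Visit 9.
                At 9: no right child.
            Visit 23.
            At 23: no right child.
          Visit 3.
          At 3: go right to 5.
            5 is a leaf — visit 5.
        Visit 16.
        At 16: no right child.
  Visit 1.
  At 1: go right to 12.
    At 12: no left child.
    Visit 12.
    At 12: go right to 13.
      At 13: no left child.
      Visit 13.
      At 13: go right to 30.
        30 is a leaf — visit 30.

36, 22, 37, 32, 33, 39, 25, 14, 7, 9, 23, 3, 5, 16, 1, 12, 13, 30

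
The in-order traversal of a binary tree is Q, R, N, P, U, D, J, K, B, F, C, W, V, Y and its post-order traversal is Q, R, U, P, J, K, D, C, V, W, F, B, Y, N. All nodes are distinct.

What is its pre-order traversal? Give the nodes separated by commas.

N, R, Q, Y, B, D, P, U, K, J, F, W, C, V

The last element of post-order is the root; it splits in-order into left and right subtrees.
Root N: left subtree has 2 nodes {Q, R}, right has 11 {P, U, D, J, K, B, F, C, W, V, Y}.
  Root R: left subtree has 1 node {Q}, right has 0 { }.
  Root Y: left subtree has 10 nodes {P, U, D, J, K, B, F, C, W, V}, right has 0 { }.
    Root B: left subtree has 5 nodes {P, U, D, J, K}, right has 4 {F, C, W, V}.
      Root D: left subtree has 2 nodes {P, U}, right has 2 {J, K}.
        Root P: left subtree has 0 nodes { }, right has 1 {U}.
        Root K: left subtree has 1 node {J}, right has 0 { }.
      Root F: left subtree has 0 nodes { }, right has 3 {C, W, V}.
        Root W: left subtree has 1 node {C}, right has 1 {V}.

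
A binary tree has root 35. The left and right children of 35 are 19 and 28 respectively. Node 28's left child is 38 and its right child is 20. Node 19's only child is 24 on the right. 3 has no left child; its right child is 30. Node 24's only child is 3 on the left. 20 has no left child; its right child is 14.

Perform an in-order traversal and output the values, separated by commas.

In-order visits the left subtree, then the node, then the right subtree.
At 35: go left to 19.
  At 19: no left child.
  Visit 19.
  At 19: go right to 24.
    At 24: go left to 3.
      At 3: no left child.
      Visit 3.
      At 3: go right to 30.
        30 is a leaf — visit 30.
    Visit 24.
    At 24: no right child.
Visit 35.
At 35: go right to 28.
  At 28: go left to 38.
    38 is a leaf — visit 38.
  Visit 28.
  At 28: go right to 20.
    At 20: no left child.
    Visit 20.
    At 20: go right to 14.
      14 is a leaf — visit 14.

19, 3, 30, 24, 35, 38, 28, 20, 14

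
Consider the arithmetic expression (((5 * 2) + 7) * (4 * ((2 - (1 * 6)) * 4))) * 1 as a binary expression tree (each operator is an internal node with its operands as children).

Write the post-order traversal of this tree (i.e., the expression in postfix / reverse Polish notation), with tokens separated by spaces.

Post-order on an expression tree gives postfix notation: for each operator, emit left operand, right operand, then the operator.

5 2 * 7 + 4 2 1 6 * - 4 * * * 1 *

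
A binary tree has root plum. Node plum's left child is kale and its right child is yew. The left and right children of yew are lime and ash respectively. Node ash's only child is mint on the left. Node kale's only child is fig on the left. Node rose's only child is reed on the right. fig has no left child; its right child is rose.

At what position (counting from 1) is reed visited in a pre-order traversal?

5

Pre-order visits the node, then its left subtree, then its right subtree.
Visit plum.
At plum: go left to kale.
  Visit kale.
  At kale: go left to fig.
    Visit fig.
    At fig: no left child.
    At fig: go right to rose.
      Visit rose.
      At rose: no left child.
      At rose: go right to reed.
        reed is a leaf — visit reed.
  At kale: no right child.
At plum: go right to yew.
  Visit yew.
  At yew: go left to lime.
    lime is a leaf — visit lime.
  At yew: go right to ash.
    Visit ash.
    At ash: go left to mint.
      mint is a leaf — visit mint.
    At ash: no right child.
Full pre-order sequence: plum, kale, fig, rose, reed, yew, lime, ash, mint.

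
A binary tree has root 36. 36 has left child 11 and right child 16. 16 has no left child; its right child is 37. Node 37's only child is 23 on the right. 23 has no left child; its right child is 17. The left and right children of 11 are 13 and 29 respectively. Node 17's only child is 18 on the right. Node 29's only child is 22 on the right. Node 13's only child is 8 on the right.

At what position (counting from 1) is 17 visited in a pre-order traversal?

Pre-order visits the node, then its left subtree, then its right subtree.
Visit 36.
At 36: go left to 11.
  Visit 11.
  At 11: go left to 13.
    Visit 13.
    At 13: no left child.
    At 13: go right to 8.
      8 is a leaf — visit 8.
  At 11: go right to 29.
    Visit 29.
    At 29: no left child.
    At 29: go right to 22.
      22 is a leaf — visit 22.
At 36: go right to 16.
  Visit 16.
  At 16: no left child.
  At 16: go right to 37.
    Visit 37.
    At 37: no left child.
    At 37: go right to 23.
      Visit 23.
      At 23: no left child.
      At 23: go right to 17.
        Visit 17.
        At 17: no left child.
        At 17: go right to 18.
          18 is a leaf — visit 18.
Full pre-order sequence: 36, 11, 13, 8, 29, 22, 16, 37, 23, 17, 18.

10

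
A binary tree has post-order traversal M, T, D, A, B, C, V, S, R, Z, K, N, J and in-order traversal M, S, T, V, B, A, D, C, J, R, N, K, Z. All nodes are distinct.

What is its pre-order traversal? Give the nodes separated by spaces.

The last element of post-order is the root; it splits in-order into left and right subtrees.
Root J: left subtree has 8 nodes {M, S, T, V, B, A, D, C}, right has 4 {R, N, K, Z}.
  Root S: left subtree has 1 node {M}, right has 6 {T, V, B, A, D, C}.
    Root V: left subtree has 1 node {T}, right has 4 {B, A, D, C}.
      Root C: left subtree has 3 nodes {B, A, D}, right has 0 { }.
        Root B: left subtree has 0 nodes { }, right has 2 {A, D}.
          Root A: left subtree has 0 nodes { }, right has 1 {D}.
  Root N: left subtree has 1 node {R}, right has 2 {K, Z}.
    Root K: left subtree has 0 nodes { }, right has 1 {Z}.

J S M V T C B A D N R K Z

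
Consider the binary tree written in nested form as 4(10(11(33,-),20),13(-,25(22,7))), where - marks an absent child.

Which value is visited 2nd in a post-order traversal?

Post-order visits the left subtree, then the right subtree, then the node.
At 4: go left to 10.
  At 10: go left to 11.
    At 11: go left to 33.
      33 is a leaf — visit 33.
    At 11: no right child.
    Visit 11.
  At 10: go right to 20.
    20 is a leaf — visit 20.
  Visit 10.
At 4: go right to 13.
  At 13: no left child.
  At 13: go right to 25.
    At 25: go left to 22.
      22 is a leaf — visit 22.
    At 25: go right to 7.
      7 is a leaf — visit 7.
    Visit 25.
  Visit 13.
Visit 4.
Full post-order sequence: 33, 11, 20, 10, 22, 7, 25, 13, 4.

11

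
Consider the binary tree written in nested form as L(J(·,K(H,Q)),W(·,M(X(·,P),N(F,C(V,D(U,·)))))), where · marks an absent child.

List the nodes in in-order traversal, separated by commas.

J, H, K, Q, L, W, X, P, M, F, N, V, C, U, D

In-order visits the left subtree, then the node, then the right subtree.
At L: go left to J.
  At J: no left child.
  Visit J.
  At J: go right to K.
    At K: go left to H.
      H is a leaf — visit H.
    Visit K.
    At K: go right to Q.
      Q is a leaf — visit Q.
Visit L.
At L: go right to W.
  At W: no left child.
  Visit W.
  At W: go right to M.
    At M: go left to X.
      At X: no left child.
      Visit X.
      At X: go right to P.
        P is a leaf — visit P.
    Visit M.
    At M: go right to N.
      At N: go left to F.
        F is a leaf — visit F.
      Visit N.
      At N: go right to C.
        At C: go left to V.
          V is a leaf — visit V.
        Visit C.
        At C: go right to D.
          At D: go left to U.
            U is a leaf — visit U.
          Visit D.
          At D: no right child.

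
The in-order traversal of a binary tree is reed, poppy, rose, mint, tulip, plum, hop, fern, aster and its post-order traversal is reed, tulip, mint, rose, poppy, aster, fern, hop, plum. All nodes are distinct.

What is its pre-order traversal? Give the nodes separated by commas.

plum, poppy, reed, rose, mint, tulip, hop, fern, aster

The last element of post-order is the root; it splits in-order into left and right subtrees.
Root plum: left subtree has 5 nodes {reed, poppy, rose, mint, tulip}, right has 3 {hop, fern, aster}.
  Root poppy: left subtree has 1 node {reed}, right has 3 {rose, mint, tulip}.
    Root rose: left subtree has 0 nodes { }, right has 2 {mint, tulip}.
      Root mint: left subtree has 0 nodes { }, right has 1 {tulip}.
  Root hop: left subtree has 0 nodes { }, right has 2 {fern, aster}.
    Root fern: left subtree has 0 nodes { }, right has 1 {aster}.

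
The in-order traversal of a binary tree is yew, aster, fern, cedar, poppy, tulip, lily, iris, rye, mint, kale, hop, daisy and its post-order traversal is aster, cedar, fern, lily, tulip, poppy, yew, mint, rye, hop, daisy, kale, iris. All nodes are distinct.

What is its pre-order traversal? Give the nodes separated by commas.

iris, yew, poppy, fern, aster, cedar, tulip, lily, kale, rye, mint, daisy, hop

The last element of post-order is the root; it splits in-order into left and right subtrees.
Root iris: left subtree has 7 nodes {yew, aster, fern, cedar, poppy, tulip, lily}, right has 5 {rye, mint, kale, hop, daisy}.
  Root yew: left subtree has 0 nodes { }, right has 6 {aster, fern, cedar, poppy, tulip, lily}.
    Root poppy: left subtree has 3 nodes {aster, fern, cedar}, right has 2 {tulip, lily}.
      Root fern: left subtree has 1 node {aster}, right has 1 {cedar}.
      Root tulip: left subtree has 0 nodes { }, right has 1 {lily}.
  Root kale: left subtree has 2 nodes {rye, mint}, right has 2 {hop, daisy}.
    Root rye: left subtree has 0 nodes { }, right has 1 {mint}.
    Root daisy: left subtree has 1 node {hop}, right has 0 { }.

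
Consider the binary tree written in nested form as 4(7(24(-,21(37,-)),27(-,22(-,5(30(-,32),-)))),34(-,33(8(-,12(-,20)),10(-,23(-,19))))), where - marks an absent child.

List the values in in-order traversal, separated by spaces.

24 37 21 7 27 22 30 32 5 4 34 8 12 20 33 10 23 19

In-order visits the left subtree, then the node, then the right subtree.
At 4: go left to 7.
  At 7: go left to 24.
    At 24: no left child.
    Visit 24.
    At 24: go right to 21.
      At 21: go left to 37.
        37 is a leaf — visit 37.
      Visit 21.
      At 21: no right child.
  Visit 7.
  At 7: go right to 27.
    At 27: no left child.
    Visit 27.
    At 27: go right to 22.
      At 22: no left child.
      Visit 22.
      At 22: go right to 5.
        At 5: go left to 30.
          At 30: no left child.
          Visit 30.
          At 30: go right to 32.
            32 is a leaf — visit 32.
        Visit 5.
        At 5: no right child.
Visit 4.
At 4: go right to 34.
  At 34: no left child.
  Visit 34.
  At 34: go right to 33.
    At 33: go left to 8.
      At 8: no left child.
      Visit 8.
      At 8: go right to 12.
        At 12: no left child.
        Visit 12.
        At 12: go right to 20.
          20 is a leaf — visit 20.
    Visit 33.
    At 33: go right to 10.
      At 10: no left child.
      Visit 10.
      At 10: go right to 23.
        At 23: no left child.
        Visit 23.
        At 23: go right to 19.
          19 is a leaf — visit 19.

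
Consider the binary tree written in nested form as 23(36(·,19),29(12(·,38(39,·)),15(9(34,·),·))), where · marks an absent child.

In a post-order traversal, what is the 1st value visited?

Post-order visits the left subtree, then the right subtree, then the node.
At 23: go left to 36.
  At 36: no left child.
  At 36: go right to 19.
    19 is a leaf — visit 19.
  Visit 36.
At 23: go right to 29.
  At 29: go left to 12.
    At 12: no left child.
    At 12: go right to 38.
      At 38: go left to 39.
        39 is a leaf — visit 39.
      At 38: no right child.
      Visit 38.
    Visit 12.
  At 29: go right to 15.
    At 15: go left to 9.
      At 9: go left to 34.
        34 is a leaf — visit 34.
      At 9: no right child.
      Visit 9.
    At 15: no right child.
    Visit 15.
  Visit 29.
Visit 23.
Full post-order sequence: 19, 36, 39, 38, 12, 34, 9, 15, 29, 23.

19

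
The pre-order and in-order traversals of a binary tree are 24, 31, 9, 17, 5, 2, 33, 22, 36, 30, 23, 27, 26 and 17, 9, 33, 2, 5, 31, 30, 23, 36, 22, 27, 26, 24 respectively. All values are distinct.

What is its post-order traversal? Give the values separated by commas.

The first element of pre-order is the root; it splits in-order into left and right subtrees.
Root 24: left subtree has 12 nodes {17, 9, 33, 2, 5, 31, 30, 23, 36, 22, 27, 26}, right has 0 { }.
  Root 31: left subtree has 5 nodes {17, 9, 33, 2, 5}, right has 6 {30, 23, 36, 22, 27, 26}.
    Root 9: left subtree has 1 node {17}, right has 3 {33, 2, 5}.
      Root 5: left subtree has 2 nodes {33, 2}, right has 0 { }.
        Root 2: left subtree has 1 node {33}, right has 0 { }.
    Root 22: left subtree has 3 nodes {30, 23, 36}, right has 2 {27, 26}.
      Root 36: left subtree has 2 nodes {30, 23}, right has 0 { }.
        Root 30: left subtree has 0 nodes { }, right has 1 {23}.
      Root 27: left subtree has 0 nodes { }, right has 1 {26}.

17, 33, 2, 5, 9, 23, 30, 36, 26, 27, 22, 31, 24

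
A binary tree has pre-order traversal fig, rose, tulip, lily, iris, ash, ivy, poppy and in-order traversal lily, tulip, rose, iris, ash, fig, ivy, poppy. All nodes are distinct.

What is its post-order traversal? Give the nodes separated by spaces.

lily tulip ash iris rose poppy ivy fig

The first element of pre-order is the root; it splits in-order into left and right subtrees.
Root fig: left subtree has 5 nodes {lily, tulip, rose, iris, ash}, right has 2 {ivy, poppy}.
  Root rose: left subtree has 2 nodes {lily, tulip}, right has 2 {iris, ash}.
    Root tulip: left subtree has 1 node {lily}, right has 0 { }.
    Root iris: left subtree has 0 nodes { }, right has 1 {ash}.
  Root ivy: left subtree has 0 nodes { }, right has 1 {poppy}.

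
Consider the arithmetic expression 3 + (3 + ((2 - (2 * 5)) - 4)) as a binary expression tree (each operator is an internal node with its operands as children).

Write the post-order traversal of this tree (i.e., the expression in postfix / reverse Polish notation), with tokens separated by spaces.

3 3 2 2 5 * - 4 - + +

Post-order on an expression tree gives postfix notation: for each operator, emit left operand, right operand, then the operator.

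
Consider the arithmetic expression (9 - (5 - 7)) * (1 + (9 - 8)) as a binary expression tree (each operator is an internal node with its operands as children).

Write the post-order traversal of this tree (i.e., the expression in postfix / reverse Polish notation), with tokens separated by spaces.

9 5 7 - - 1 9 8 - + *

Post-order on an expression tree gives postfix notation: for each operator, emit left operand, right operand, then the operator.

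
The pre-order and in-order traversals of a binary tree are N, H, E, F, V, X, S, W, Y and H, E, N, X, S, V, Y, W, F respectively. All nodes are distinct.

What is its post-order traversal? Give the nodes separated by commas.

The first element of pre-order is the root; it splits in-order into left and right subtrees.
Root N: left subtree has 2 nodes {H, E}, right has 6 {X, S, V, Y, W, F}.
  Root H: left subtree has 0 nodes { }, right has 1 {E}.
  Root F: left subtree has 5 nodes {X, S, V, Y, W}, right has 0 { }.
    Root V: left subtree has 2 nodes {X, S}, right has 2 {Y, W}.
      Root X: left subtree has 0 nodes { }, right has 1 {S}.
      Root W: left subtree has 1 node {Y}, right has 0 { }.

E, H, S, X, Y, W, V, F, N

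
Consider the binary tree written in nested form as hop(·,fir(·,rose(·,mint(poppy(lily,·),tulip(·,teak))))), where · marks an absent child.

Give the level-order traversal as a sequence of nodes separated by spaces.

Level-order visits nodes level by level from the root, left to right within each level.
Level 0: hop
Level 1: fir
Level 2: rose
Level 3: mint
Level 4: poppy, tulip
Level 5: lily, teak

hop fir rose mint poppy tulip lily teak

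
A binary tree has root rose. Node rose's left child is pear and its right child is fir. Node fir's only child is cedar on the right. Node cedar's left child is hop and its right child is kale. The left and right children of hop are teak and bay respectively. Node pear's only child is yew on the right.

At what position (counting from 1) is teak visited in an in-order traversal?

5

In-order visits the left subtree, then the node, then the right subtree.
At rose: go left to pear.
  At pear: no left child.
  Visit pear.
  At pear: go right to yew.
    yew is a leaf — visit yew.
Visit rose.
At rose: go right to fir.
  At fir: no left child.
  Visit fir.
  At fir: go right to cedar.
    At cedar: go left to hop.
      At hop: go left to teak.
        teak is a leaf — visit teak.
      Visit hop.
      At hop: go right to bay.
        bay is a leaf — visit bay.
    Visit cedar.
    At cedar: go right to kale.
      kale is a leaf — visit kale.
Full in-order sequence: pear, yew, rose, fir, teak, hop, bay, cedar, kale.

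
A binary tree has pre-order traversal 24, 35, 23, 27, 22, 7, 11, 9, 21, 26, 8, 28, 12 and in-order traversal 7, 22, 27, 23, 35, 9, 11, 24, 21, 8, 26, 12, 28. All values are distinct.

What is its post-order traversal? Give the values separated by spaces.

The first element of pre-order is the root; it splits in-order into left and right subtrees.
Root 24: left subtree has 7 nodes {7, 22, 27, 23, 35, 9, 11}, right has 5 {21, 8, 26, 12, 28}.
  Root 35: left subtree has 4 nodes {7, 22, 27, 23}, right has 2 {9, 11}.
    Root 23: left subtree has 3 nodes {7, 22, 27}, right has 0 { }.
      Root 27: left subtree has 2 nodes {7, 22}, right has 0 { }.
        Root 22: left subtree has 1 node {7}, right has 0 { }.
    Root 11: left subtree has 1 node {9}, right has 0 { }.
  Root 21: left subtree has 0 nodes { }, right has 4 {8, 26, 12, 28}.
    Root 26: left subtree has 1 node {8}, right has 2 {12, 28}.
      Root 28: left subtree has 1 node {12}, right has 0 { }.

7 22 27 23 9 11 35 8 12 28 26 21 24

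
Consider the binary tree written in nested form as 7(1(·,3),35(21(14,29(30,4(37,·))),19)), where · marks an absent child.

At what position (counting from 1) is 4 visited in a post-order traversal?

6

Post-order visits the left subtree, then the right subtree, then the node.
At 7: go left to 1.
  At 1: no left child.
  At 1: go right to 3.
    3 is a leaf — visit 3.
  Visit 1.
At 7: go right to 35.
  At 35: go left to 21.
    At 21: go left to 14.
      14 is a leaf — visit 14.
    At 21: go right to 29.
      At 29: go left to 30.
        30 is a leaf — visit 30.
      At 29: go right to 4.
        At 4: go left to 37.
          37 is a leaf — visit 37.
        At 4: no right child.
        Visit 4.
      Visit 29.
    Visit 21.
  At 35: go right to 19.
    19 is a leaf — visit 19.
  Visit 35.
Visit 7.
Full post-order sequence: 3, 1, 14, 30, 37, 4, 29, 21, 19, 35, 7.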